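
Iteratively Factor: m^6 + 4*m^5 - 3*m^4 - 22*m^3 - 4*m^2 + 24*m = (m - 2)*(m^5 + 6*m^4 + 9*m^3 - 4*m^2 - 12*m) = (m - 2)*(m - 1)*(m^4 + 7*m^3 + 16*m^2 + 12*m) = (m - 2)*(m - 1)*(m + 3)*(m^3 + 4*m^2 + 4*m) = (m - 2)*(m - 1)*(m + 2)*(m + 3)*(m^2 + 2*m) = m*(m - 2)*(m - 1)*(m + 2)*(m + 3)*(m + 2)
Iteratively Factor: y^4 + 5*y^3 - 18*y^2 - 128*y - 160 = (y - 5)*(y^3 + 10*y^2 + 32*y + 32) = (y - 5)*(y + 4)*(y^2 + 6*y + 8) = (y - 5)*(y + 4)^2*(y + 2)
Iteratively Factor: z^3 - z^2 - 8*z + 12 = (z - 2)*(z^2 + z - 6) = (z - 2)^2*(z + 3)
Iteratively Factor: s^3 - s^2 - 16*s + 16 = (s - 4)*(s^2 + 3*s - 4) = (s - 4)*(s - 1)*(s + 4)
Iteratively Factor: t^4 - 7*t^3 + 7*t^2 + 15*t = (t)*(t^3 - 7*t^2 + 7*t + 15) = t*(t + 1)*(t^2 - 8*t + 15) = t*(t - 5)*(t + 1)*(t - 3)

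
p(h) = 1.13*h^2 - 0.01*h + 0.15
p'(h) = 2.26*h - 0.01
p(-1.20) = 1.79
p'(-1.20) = -2.72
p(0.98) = 1.23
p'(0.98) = 2.20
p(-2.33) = 6.31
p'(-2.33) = -5.28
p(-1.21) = 1.82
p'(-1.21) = -2.74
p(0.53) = 0.46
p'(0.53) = 1.19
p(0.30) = 0.25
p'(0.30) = 0.67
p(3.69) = 15.50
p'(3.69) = 8.33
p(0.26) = 0.22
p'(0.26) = 0.58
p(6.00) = 40.77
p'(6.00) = 13.55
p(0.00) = 0.15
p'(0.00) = -0.01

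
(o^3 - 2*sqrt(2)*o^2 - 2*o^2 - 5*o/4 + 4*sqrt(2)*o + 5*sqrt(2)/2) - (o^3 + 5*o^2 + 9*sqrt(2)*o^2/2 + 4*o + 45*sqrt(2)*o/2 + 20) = -13*sqrt(2)*o^2/2 - 7*o^2 - 37*sqrt(2)*o/2 - 21*o/4 - 20 + 5*sqrt(2)/2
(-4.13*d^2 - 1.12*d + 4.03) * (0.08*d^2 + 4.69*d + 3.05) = -0.3304*d^4 - 19.4593*d^3 - 17.5269*d^2 + 15.4847*d + 12.2915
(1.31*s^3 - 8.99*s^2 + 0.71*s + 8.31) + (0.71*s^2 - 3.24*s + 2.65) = 1.31*s^3 - 8.28*s^2 - 2.53*s + 10.96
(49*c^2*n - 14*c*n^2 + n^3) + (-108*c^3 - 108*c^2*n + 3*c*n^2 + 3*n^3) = -108*c^3 - 59*c^2*n - 11*c*n^2 + 4*n^3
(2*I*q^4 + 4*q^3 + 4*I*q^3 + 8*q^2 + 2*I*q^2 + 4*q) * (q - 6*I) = 2*I*q^5 + 16*q^4 + 4*I*q^4 + 32*q^3 - 22*I*q^3 + 16*q^2 - 48*I*q^2 - 24*I*q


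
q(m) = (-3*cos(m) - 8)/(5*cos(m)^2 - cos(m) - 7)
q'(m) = (10*sin(m)*cos(m) - sin(m))*(-3*cos(m) - 8)/(5*cos(m)^2 - cos(m) - 7)^2 + 3*sin(m)/(5*cos(m)^2 - cos(m) - 7) = (15*sin(m)^2 - 80*cos(m) - 28)*sin(m)/(-5*cos(m)^2 + cos(m) + 7)^2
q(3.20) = 4.91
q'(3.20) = -2.92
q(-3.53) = 2.92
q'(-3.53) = 5.69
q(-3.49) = 3.15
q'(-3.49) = 6.19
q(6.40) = 3.59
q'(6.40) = -1.33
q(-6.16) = 3.58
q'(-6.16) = -1.40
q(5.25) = 1.54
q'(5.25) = 1.29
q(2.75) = 2.90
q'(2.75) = 5.64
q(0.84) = 1.84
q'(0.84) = -1.84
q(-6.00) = 3.25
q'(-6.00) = -2.58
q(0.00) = 3.67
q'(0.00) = 0.00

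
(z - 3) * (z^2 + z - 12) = z^3 - 2*z^2 - 15*z + 36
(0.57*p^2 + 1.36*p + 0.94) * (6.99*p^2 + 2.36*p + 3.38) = 3.9843*p^4 + 10.8516*p^3 + 11.7068*p^2 + 6.8152*p + 3.1772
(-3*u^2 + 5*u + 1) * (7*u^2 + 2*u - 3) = -21*u^4 + 29*u^3 + 26*u^2 - 13*u - 3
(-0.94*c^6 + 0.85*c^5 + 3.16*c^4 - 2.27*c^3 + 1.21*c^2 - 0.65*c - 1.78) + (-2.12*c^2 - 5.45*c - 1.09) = -0.94*c^6 + 0.85*c^5 + 3.16*c^4 - 2.27*c^3 - 0.91*c^2 - 6.1*c - 2.87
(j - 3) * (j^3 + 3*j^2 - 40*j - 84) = j^4 - 49*j^2 + 36*j + 252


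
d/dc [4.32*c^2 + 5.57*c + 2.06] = 8.64*c + 5.57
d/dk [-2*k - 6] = -2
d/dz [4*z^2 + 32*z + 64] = 8*z + 32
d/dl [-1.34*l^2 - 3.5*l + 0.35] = -2.68*l - 3.5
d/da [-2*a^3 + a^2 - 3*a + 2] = -6*a^2 + 2*a - 3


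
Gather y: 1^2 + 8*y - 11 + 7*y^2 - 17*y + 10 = 7*y^2 - 9*y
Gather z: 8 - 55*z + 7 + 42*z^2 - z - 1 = 42*z^2 - 56*z + 14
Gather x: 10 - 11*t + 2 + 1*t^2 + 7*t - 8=t^2 - 4*t + 4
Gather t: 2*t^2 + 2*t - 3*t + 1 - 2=2*t^2 - t - 1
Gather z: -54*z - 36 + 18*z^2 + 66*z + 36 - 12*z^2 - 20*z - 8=6*z^2 - 8*z - 8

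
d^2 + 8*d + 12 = (d + 2)*(d + 6)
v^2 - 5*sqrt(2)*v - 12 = (v - 6*sqrt(2))*(v + sqrt(2))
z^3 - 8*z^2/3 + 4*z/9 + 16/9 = (z - 2)*(z - 4/3)*(z + 2/3)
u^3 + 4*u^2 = u^2*(u + 4)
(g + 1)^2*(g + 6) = g^3 + 8*g^2 + 13*g + 6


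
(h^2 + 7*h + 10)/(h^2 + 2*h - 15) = (h + 2)/(h - 3)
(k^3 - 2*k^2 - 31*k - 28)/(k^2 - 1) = (k^2 - 3*k - 28)/(k - 1)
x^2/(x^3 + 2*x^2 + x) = x/(x^2 + 2*x + 1)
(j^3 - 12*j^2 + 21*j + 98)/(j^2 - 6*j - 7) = (j^2 - 5*j - 14)/(j + 1)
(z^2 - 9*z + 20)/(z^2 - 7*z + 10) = (z - 4)/(z - 2)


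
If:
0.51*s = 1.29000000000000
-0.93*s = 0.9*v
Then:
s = 2.53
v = -2.61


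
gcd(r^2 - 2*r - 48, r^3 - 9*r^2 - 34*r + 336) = r^2 - 2*r - 48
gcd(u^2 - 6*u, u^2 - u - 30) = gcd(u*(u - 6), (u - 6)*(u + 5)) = u - 6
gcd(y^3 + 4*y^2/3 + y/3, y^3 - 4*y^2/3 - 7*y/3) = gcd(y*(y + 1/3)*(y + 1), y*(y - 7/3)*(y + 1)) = y^2 + y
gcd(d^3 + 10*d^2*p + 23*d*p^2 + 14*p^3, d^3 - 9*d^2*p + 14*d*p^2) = 1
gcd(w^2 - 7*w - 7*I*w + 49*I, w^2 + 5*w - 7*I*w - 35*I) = w - 7*I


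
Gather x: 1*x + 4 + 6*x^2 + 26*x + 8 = 6*x^2 + 27*x + 12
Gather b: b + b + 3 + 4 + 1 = 2*b + 8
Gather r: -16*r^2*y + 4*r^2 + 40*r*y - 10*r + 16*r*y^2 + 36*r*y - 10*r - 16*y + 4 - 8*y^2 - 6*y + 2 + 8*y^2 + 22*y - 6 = r^2*(4 - 16*y) + r*(16*y^2 + 76*y - 20)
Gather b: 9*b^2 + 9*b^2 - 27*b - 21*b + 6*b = 18*b^2 - 42*b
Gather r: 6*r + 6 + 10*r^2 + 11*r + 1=10*r^2 + 17*r + 7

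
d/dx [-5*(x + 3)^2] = -10*x - 30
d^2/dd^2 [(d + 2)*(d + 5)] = 2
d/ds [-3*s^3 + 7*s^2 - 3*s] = -9*s^2 + 14*s - 3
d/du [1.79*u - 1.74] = 1.79000000000000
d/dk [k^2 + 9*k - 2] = 2*k + 9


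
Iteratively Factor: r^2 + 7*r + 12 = (r + 4)*(r + 3)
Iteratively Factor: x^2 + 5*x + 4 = (x + 1)*(x + 4)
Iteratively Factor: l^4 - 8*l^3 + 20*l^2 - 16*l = (l - 2)*(l^3 - 6*l^2 + 8*l) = (l - 2)^2*(l^2 - 4*l) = (l - 4)*(l - 2)^2*(l)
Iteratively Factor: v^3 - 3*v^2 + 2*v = (v - 1)*(v^2 - 2*v) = (v - 2)*(v - 1)*(v)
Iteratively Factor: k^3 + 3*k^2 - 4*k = (k - 1)*(k^2 + 4*k) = (k - 1)*(k + 4)*(k)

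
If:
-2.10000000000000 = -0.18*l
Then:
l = 11.67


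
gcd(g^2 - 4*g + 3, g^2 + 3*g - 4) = g - 1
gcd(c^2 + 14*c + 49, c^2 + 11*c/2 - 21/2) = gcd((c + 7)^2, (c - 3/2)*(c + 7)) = c + 7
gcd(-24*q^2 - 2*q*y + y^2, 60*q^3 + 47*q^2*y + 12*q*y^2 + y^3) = 4*q + y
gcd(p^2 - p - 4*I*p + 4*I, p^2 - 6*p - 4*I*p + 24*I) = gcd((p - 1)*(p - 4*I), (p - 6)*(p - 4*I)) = p - 4*I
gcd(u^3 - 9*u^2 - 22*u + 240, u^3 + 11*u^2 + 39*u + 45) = u + 5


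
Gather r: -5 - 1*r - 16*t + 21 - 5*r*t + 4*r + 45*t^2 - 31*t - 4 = r*(3 - 5*t) + 45*t^2 - 47*t + 12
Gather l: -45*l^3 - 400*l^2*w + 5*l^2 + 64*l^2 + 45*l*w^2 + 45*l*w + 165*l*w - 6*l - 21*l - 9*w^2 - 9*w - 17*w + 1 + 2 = -45*l^3 + l^2*(69 - 400*w) + l*(45*w^2 + 210*w - 27) - 9*w^2 - 26*w + 3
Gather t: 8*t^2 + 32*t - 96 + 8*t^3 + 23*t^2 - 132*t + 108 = 8*t^3 + 31*t^2 - 100*t + 12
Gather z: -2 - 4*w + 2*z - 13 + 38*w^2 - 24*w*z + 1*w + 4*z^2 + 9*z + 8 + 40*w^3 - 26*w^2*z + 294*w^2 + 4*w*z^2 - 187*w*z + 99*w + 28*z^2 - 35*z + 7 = 40*w^3 + 332*w^2 + 96*w + z^2*(4*w + 32) + z*(-26*w^2 - 211*w - 24)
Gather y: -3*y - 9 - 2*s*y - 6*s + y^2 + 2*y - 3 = -6*s + y^2 + y*(-2*s - 1) - 12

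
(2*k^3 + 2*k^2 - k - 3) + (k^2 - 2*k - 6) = 2*k^3 + 3*k^2 - 3*k - 9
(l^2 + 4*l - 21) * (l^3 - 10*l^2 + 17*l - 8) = l^5 - 6*l^4 - 44*l^3 + 270*l^2 - 389*l + 168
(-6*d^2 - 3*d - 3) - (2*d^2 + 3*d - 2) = -8*d^2 - 6*d - 1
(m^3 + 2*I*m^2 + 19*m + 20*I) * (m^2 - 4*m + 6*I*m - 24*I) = m^5 - 4*m^4 + 8*I*m^4 + 7*m^3 - 32*I*m^3 - 28*m^2 + 134*I*m^2 - 120*m - 536*I*m + 480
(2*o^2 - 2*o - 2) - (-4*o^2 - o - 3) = 6*o^2 - o + 1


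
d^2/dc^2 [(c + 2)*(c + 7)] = 2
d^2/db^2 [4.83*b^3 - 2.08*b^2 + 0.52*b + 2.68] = 28.98*b - 4.16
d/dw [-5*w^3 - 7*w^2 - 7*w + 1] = -15*w^2 - 14*w - 7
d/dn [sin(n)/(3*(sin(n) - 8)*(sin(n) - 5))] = (cos(n)^2 + 39)*cos(n)/(3*(sin(n) - 8)^2*(sin(n) - 5)^2)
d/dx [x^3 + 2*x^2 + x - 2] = 3*x^2 + 4*x + 1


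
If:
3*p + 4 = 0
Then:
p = -4/3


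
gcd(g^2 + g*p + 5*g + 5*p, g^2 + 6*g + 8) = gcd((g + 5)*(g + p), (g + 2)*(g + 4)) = 1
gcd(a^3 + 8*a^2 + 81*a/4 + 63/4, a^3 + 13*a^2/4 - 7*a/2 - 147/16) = a^2 + 5*a + 21/4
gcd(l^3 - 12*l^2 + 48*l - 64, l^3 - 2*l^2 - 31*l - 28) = 1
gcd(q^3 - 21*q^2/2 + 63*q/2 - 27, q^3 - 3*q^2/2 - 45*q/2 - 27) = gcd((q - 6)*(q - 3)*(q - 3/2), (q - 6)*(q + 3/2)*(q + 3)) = q - 6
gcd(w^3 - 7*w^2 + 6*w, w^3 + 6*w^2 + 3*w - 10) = w - 1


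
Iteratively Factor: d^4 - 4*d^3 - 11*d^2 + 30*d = (d - 5)*(d^3 + d^2 - 6*d) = (d - 5)*(d - 2)*(d^2 + 3*d) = d*(d - 5)*(d - 2)*(d + 3)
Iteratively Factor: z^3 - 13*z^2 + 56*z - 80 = (z - 4)*(z^2 - 9*z + 20) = (z - 5)*(z - 4)*(z - 4)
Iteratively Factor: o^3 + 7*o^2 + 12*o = (o)*(o^2 + 7*o + 12) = o*(o + 3)*(o + 4)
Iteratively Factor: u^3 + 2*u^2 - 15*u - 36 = (u - 4)*(u^2 + 6*u + 9) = (u - 4)*(u + 3)*(u + 3)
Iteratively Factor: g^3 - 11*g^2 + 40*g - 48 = (g - 4)*(g^2 - 7*g + 12) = (g - 4)^2*(g - 3)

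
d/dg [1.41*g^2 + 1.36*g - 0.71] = 2.82*g + 1.36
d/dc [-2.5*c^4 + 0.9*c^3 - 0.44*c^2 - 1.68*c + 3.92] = -10.0*c^3 + 2.7*c^2 - 0.88*c - 1.68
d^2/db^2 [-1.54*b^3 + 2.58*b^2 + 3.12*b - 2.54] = 5.16 - 9.24*b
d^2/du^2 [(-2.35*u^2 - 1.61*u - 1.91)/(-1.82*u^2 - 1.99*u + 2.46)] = (-6.35653200000004*u^3 + 101.088624*u^2 + 84.75558*u + 76.436194)/(6.028568*u^6 + 19.775028*u^5 - 2.823366*u^4 - 45.577169*u^3 + 3.816198*u^2 + 36.128052*u - 14.886936)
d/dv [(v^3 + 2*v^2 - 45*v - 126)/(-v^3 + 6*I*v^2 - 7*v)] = (v^4*(2 + 6*I) - 104*v^3 + v^2*(-392 + 270*I) + 1512*I*v - 882)/(v^6 - 12*I*v^5 - 22*v^4 - 84*I*v^3 + 49*v^2)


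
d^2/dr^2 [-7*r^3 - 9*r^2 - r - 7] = -42*r - 18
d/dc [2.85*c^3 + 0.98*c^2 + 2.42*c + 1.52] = 8.55*c^2 + 1.96*c + 2.42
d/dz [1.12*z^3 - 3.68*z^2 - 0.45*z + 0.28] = 3.36*z^2 - 7.36*z - 0.45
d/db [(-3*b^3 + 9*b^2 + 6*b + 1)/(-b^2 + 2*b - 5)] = (3*b^4 - 12*b^3 + 69*b^2 - 88*b - 32)/(b^4 - 4*b^3 + 14*b^2 - 20*b + 25)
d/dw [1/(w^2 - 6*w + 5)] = 2*(3 - w)/(w^2 - 6*w + 5)^2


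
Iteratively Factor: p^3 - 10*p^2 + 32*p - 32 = (p - 4)*(p^2 - 6*p + 8) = (p - 4)*(p - 2)*(p - 4)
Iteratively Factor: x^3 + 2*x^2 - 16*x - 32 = (x + 4)*(x^2 - 2*x - 8) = (x + 2)*(x + 4)*(x - 4)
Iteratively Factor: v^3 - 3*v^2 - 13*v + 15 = (v - 5)*(v^2 + 2*v - 3) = (v - 5)*(v - 1)*(v + 3)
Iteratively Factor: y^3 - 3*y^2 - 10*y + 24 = (y - 4)*(y^2 + y - 6) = (y - 4)*(y - 2)*(y + 3)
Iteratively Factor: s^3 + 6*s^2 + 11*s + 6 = (s + 3)*(s^2 + 3*s + 2) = (s + 2)*(s + 3)*(s + 1)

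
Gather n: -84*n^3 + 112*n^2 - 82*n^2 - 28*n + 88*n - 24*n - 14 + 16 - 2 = -84*n^3 + 30*n^2 + 36*n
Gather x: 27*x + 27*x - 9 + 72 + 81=54*x + 144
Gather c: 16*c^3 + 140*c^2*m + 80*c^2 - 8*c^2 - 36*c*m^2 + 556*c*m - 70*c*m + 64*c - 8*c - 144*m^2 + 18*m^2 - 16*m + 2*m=16*c^3 + c^2*(140*m + 72) + c*(-36*m^2 + 486*m + 56) - 126*m^2 - 14*m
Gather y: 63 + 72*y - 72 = 72*y - 9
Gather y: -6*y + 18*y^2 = 18*y^2 - 6*y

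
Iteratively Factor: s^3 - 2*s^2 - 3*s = (s)*(s^2 - 2*s - 3) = s*(s + 1)*(s - 3)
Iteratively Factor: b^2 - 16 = (b - 4)*(b + 4)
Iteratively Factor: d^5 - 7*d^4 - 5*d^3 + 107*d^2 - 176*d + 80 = (d - 1)*(d^4 - 6*d^3 - 11*d^2 + 96*d - 80) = (d - 1)*(d + 4)*(d^3 - 10*d^2 + 29*d - 20) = (d - 5)*(d - 1)*(d + 4)*(d^2 - 5*d + 4) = (d - 5)*(d - 4)*(d - 1)*(d + 4)*(d - 1)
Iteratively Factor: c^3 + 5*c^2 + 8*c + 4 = (c + 2)*(c^2 + 3*c + 2) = (c + 2)^2*(c + 1)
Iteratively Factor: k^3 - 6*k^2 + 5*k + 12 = (k - 4)*(k^2 - 2*k - 3) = (k - 4)*(k + 1)*(k - 3)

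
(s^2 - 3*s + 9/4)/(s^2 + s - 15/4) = (2*s - 3)/(2*s + 5)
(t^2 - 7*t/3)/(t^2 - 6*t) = (t - 7/3)/(t - 6)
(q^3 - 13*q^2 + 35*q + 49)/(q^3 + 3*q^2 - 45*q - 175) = (q^2 - 6*q - 7)/(q^2 + 10*q + 25)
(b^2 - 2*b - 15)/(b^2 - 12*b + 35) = (b + 3)/(b - 7)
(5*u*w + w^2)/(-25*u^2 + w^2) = -w/(5*u - w)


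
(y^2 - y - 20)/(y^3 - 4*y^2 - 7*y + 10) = (y + 4)/(y^2 + y - 2)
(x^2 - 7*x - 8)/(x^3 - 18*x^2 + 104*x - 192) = (x + 1)/(x^2 - 10*x + 24)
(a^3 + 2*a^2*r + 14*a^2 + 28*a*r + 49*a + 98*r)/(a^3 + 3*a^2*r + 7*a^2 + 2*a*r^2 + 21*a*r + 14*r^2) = (a + 7)/(a + r)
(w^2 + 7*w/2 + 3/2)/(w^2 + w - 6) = (w + 1/2)/(w - 2)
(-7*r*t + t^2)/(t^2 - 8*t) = (-7*r + t)/(t - 8)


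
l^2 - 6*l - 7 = (l - 7)*(l + 1)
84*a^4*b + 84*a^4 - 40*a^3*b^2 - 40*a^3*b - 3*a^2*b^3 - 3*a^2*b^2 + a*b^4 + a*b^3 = (-7*a + b)*(-2*a + b)*(6*a + b)*(a*b + a)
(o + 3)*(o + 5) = o^2 + 8*o + 15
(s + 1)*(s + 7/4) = s^2 + 11*s/4 + 7/4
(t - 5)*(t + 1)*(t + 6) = t^3 + 2*t^2 - 29*t - 30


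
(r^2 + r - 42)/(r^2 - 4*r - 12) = (r + 7)/(r + 2)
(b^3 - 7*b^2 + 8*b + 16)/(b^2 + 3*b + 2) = (b^2 - 8*b + 16)/(b + 2)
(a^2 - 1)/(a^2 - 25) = (a^2 - 1)/(a^2 - 25)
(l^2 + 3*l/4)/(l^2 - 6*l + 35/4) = l*(4*l + 3)/(4*l^2 - 24*l + 35)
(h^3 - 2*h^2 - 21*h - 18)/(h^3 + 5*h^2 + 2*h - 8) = (h^3 - 2*h^2 - 21*h - 18)/(h^3 + 5*h^2 + 2*h - 8)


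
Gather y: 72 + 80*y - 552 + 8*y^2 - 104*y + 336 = 8*y^2 - 24*y - 144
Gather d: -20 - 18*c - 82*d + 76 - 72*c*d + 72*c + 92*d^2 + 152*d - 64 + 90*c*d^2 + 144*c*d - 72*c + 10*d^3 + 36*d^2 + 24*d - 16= -18*c + 10*d^3 + d^2*(90*c + 128) + d*(72*c + 94) - 24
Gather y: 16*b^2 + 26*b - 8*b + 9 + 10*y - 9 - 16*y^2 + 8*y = 16*b^2 + 18*b - 16*y^2 + 18*y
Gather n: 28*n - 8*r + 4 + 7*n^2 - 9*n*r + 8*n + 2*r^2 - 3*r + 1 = 7*n^2 + n*(36 - 9*r) + 2*r^2 - 11*r + 5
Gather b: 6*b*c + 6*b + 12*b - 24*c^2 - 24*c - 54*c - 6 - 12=b*(6*c + 18) - 24*c^2 - 78*c - 18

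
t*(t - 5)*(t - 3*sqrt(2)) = t^3 - 5*t^2 - 3*sqrt(2)*t^2 + 15*sqrt(2)*t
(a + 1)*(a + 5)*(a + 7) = a^3 + 13*a^2 + 47*a + 35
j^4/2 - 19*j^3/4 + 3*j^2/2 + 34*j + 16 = (j/2 + 1)*(j - 8)*(j - 4)*(j + 1/2)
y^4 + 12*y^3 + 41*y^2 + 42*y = y*(y + 2)*(y + 3)*(y + 7)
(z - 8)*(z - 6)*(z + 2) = z^3 - 12*z^2 + 20*z + 96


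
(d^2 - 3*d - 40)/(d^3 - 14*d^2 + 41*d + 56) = (d + 5)/(d^2 - 6*d - 7)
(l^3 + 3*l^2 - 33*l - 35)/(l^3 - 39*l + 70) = (l + 1)/(l - 2)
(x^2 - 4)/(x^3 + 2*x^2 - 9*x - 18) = (x - 2)/(x^2 - 9)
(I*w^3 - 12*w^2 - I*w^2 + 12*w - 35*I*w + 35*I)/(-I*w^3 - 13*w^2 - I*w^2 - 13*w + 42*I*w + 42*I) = (-w^3 + w^2*(1 - 12*I) + w*(35 + 12*I) - 35)/(w^3 + w^2*(1 - 13*I) - w*(42 + 13*I) - 42)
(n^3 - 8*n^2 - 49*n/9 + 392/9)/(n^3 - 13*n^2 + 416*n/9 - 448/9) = (3*n + 7)/(3*n - 8)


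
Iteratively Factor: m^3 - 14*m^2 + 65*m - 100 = (m - 5)*(m^2 - 9*m + 20) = (m - 5)^2*(m - 4)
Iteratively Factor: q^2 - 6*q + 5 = (q - 5)*(q - 1)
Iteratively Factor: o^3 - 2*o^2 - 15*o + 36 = (o - 3)*(o^2 + o - 12) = (o - 3)^2*(o + 4)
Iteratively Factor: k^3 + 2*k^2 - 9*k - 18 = (k - 3)*(k^2 + 5*k + 6) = (k - 3)*(k + 3)*(k + 2)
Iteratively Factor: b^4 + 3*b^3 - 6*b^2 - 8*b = (b - 2)*(b^3 + 5*b^2 + 4*b) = (b - 2)*(b + 4)*(b^2 + b) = (b - 2)*(b + 1)*(b + 4)*(b)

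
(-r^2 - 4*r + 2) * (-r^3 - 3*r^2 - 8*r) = r^5 + 7*r^4 + 18*r^3 + 26*r^2 - 16*r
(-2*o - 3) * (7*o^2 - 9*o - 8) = -14*o^3 - 3*o^2 + 43*o + 24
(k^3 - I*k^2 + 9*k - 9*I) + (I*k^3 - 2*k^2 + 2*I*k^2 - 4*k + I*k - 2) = k^3 + I*k^3 - 2*k^2 + I*k^2 + 5*k + I*k - 2 - 9*I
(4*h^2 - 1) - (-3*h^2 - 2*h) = 7*h^2 + 2*h - 1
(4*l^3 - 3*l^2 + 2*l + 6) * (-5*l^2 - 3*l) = -20*l^5 + 3*l^4 - l^3 - 36*l^2 - 18*l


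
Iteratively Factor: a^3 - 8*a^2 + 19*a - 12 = (a - 3)*(a^2 - 5*a + 4) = (a - 4)*(a - 3)*(a - 1)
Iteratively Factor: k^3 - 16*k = (k - 4)*(k^2 + 4*k) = k*(k - 4)*(k + 4)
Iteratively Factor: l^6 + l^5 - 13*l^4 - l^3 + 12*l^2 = (l)*(l^5 + l^4 - 13*l^3 - l^2 + 12*l) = l^2*(l^4 + l^3 - 13*l^2 - l + 12) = l^2*(l - 1)*(l^3 + 2*l^2 - 11*l - 12) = l^2*(l - 1)*(l + 1)*(l^2 + l - 12) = l^2*(l - 3)*(l - 1)*(l + 1)*(l + 4)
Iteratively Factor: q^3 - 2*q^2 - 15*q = (q)*(q^2 - 2*q - 15) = q*(q - 5)*(q + 3)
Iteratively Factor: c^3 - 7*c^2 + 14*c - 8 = (c - 2)*(c^2 - 5*c + 4) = (c - 2)*(c - 1)*(c - 4)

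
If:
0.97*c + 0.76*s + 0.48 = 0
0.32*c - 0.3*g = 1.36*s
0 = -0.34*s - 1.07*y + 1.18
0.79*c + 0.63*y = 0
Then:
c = -0.79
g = -2.52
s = 0.37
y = 0.98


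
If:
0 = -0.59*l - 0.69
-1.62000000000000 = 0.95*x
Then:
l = -1.17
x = -1.71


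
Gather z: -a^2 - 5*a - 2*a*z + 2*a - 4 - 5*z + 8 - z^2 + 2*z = -a^2 - 3*a - z^2 + z*(-2*a - 3) + 4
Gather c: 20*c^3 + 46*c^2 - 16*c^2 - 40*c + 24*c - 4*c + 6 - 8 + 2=20*c^3 + 30*c^2 - 20*c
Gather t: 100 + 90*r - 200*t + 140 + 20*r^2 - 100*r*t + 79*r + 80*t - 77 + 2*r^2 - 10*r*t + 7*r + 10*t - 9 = 22*r^2 + 176*r + t*(-110*r - 110) + 154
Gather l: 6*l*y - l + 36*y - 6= l*(6*y - 1) + 36*y - 6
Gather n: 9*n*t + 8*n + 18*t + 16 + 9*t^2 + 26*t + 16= n*(9*t + 8) + 9*t^2 + 44*t + 32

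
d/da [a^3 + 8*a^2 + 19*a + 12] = 3*a^2 + 16*a + 19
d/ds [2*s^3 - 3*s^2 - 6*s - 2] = 6*s^2 - 6*s - 6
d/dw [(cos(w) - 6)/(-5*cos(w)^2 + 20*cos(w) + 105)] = (sin(w)^2 + 12*cos(w) - 46)*sin(w)/(5*(sin(w)^2 + 4*cos(w) + 20)^2)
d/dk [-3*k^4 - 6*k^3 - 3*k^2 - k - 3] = -12*k^3 - 18*k^2 - 6*k - 1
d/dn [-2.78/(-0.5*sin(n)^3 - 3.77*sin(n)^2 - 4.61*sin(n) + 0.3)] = (-20.9612*sin(n) + 2.085*cos(2*n) - 14.9008)*cos(n)/(0.5*sin(n)^3 + 3.77*sin(n)^2 + 4.61*sin(n) - 0.3)^2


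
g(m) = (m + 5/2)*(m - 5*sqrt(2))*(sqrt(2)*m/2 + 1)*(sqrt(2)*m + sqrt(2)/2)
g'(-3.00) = -62.48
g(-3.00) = 19.96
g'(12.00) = 5109.87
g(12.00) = 11983.84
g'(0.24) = -49.82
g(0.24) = -22.91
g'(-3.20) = -85.15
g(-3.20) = 34.67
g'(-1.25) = 6.96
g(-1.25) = 1.28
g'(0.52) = -65.41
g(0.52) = -39.03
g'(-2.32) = -10.58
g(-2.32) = -2.79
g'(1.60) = -123.40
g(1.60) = -141.99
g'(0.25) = -50.37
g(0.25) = -23.41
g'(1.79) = -131.75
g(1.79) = -166.24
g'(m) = sqrt(2)*(m + 5/2)*(m - 5*sqrt(2))*(sqrt(2)*m/2 + 1) + sqrt(2)*(m + 5/2)*(m - 5*sqrt(2))*(sqrt(2)*m + sqrt(2)/2)/2 + (m + 5/2)*(sqrt(2)*m/2 + 1)*(sqrt(2)*m + sqrt(2)/2) + (m - 5*sqrt(2))*(sqrt(2)*m/2 + 1)*(sqrt(2)*m + sqrt(2)/2)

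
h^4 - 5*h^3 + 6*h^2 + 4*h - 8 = (h - 2)^3*(h + 1)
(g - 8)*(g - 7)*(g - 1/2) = g^3 - 31*g^2/2 + 127*g/2 - 28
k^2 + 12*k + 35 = (k + 5)*(k + 7)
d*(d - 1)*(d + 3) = d^3 + 2*d^2 - 3*d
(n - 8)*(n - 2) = n^2 - 10*n + 16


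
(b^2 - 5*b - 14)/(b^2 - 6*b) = (b^2 - 5*b - 14)/(b*(b - 6))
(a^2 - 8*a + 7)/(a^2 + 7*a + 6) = (a^2 - 8*a + 7)/(a^2 + 7*a + 6)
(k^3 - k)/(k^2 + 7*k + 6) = k*(k - 1)/(k + 6)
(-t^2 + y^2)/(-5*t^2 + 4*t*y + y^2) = (t + y)/(5*t + y)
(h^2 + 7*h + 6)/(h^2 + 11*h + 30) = (h + 1)/(h + 5)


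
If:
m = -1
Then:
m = -1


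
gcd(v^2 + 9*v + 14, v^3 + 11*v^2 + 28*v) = v + 7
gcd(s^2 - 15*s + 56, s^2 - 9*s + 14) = s - 7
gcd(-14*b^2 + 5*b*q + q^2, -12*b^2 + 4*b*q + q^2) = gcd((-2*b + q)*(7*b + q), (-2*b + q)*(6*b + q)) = -2*b + q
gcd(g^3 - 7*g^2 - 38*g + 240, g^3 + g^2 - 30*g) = g^2 + g - 30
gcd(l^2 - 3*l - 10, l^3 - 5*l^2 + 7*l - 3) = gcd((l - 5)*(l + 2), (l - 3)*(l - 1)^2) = 1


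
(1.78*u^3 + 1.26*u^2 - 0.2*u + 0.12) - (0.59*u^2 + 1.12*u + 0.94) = 1.78*u^3 + 0.67*u^2 - 1.32*u - 0.82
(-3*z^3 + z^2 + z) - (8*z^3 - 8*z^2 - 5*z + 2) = -11*z^3 + 9*z^2 + 6*z - 2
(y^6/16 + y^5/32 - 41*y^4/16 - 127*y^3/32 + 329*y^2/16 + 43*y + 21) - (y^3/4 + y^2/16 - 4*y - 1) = y^6/16 + y^5/32 - 41*y^4/16 - 135*y^3/32 + 41*y^2/2 + 47*y + 22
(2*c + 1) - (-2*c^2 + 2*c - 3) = 2*c^2 + 4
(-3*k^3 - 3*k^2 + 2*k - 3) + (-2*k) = -3*k^3 - 3*k^2 - 3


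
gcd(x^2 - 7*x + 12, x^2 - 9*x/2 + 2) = x - 4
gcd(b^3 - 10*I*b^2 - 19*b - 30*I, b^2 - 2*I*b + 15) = b - 5*I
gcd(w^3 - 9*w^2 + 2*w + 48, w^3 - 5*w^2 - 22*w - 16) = w^2 - 6*w - 16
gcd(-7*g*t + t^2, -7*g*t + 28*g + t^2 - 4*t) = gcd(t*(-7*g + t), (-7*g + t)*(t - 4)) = -7*g + t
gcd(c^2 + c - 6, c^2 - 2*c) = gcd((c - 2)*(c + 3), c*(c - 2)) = c - 2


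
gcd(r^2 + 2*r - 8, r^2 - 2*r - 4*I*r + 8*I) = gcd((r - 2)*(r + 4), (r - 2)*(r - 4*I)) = r - 2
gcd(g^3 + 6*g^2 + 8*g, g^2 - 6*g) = g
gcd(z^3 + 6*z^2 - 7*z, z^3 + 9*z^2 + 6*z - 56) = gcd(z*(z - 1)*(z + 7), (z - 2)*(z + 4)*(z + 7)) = z + 7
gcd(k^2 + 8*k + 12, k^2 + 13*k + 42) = k + 6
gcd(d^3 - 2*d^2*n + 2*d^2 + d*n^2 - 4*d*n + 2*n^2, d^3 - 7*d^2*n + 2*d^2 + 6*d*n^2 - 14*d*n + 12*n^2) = d^2 - d*n + 2*d - 2*n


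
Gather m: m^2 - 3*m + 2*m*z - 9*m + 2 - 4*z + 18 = m^2 + m*(2*z - 12) - 4*z + 20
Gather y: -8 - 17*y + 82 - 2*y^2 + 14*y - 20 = -2*y^2 - 3*y + 54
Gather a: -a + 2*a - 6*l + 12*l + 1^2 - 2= a + 6*l - 1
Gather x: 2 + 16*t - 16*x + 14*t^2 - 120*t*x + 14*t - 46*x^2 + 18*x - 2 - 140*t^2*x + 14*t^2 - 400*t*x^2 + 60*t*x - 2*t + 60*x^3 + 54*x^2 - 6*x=28*t^2 + 28*t + 60*x^3 + x^2*(8 - 400*t) + x*(-140*t^2 - 60*t - 4)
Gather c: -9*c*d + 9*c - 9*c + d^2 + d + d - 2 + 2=-9*c*d + d^2 + 2*d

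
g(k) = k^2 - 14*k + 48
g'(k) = 2*k - 14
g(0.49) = 41.38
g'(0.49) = -13.02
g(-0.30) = 52.29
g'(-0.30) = -14.60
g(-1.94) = 78.92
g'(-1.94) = -17.88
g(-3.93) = 118.46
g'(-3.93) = -21.86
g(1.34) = 31.04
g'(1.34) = -11.32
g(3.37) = 12.18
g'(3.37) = -7.26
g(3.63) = 10.36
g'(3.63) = -6.74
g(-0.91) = 61.57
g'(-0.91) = -15.82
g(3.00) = 15.00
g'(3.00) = -8.00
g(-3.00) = 99.00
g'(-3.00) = -20.00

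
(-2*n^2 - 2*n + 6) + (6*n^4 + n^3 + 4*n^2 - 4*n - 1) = 6*n^4 + n^3 + 2*n^2 - 6*n + 5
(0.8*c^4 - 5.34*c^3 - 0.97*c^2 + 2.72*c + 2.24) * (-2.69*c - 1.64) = -2.152*c^5 + 13.0526*c^4 + 11.3669*c^3 - 5.726*c^2 - 10.4864*c - 3.6736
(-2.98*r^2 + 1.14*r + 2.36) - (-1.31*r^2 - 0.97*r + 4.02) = -1.67*r^2 + 2.11*r - 1.66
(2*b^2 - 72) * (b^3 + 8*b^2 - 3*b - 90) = 2*b^5 + 16*b^4 - 78*b^3 - 756*b^2 + 216*b + 6480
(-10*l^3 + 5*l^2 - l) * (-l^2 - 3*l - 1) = 10*l^5 + 25*l^4 - 4*l^3 - 2*l^2 + l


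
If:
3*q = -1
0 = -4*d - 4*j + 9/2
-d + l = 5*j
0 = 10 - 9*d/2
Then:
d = 20/9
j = -79/72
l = -235/72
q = -1/3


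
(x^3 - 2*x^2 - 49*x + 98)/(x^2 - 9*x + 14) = x + 7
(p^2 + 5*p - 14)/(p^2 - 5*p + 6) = (p + 7)/(p - 3)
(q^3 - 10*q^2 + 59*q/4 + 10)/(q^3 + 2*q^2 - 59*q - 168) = (q^2 - 2*q - 5/4)/(q^2 + 10*q + 21)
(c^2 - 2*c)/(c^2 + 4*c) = (c - 2)/(c + 4)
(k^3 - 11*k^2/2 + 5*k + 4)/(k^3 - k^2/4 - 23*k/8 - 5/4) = 4*(k - 4)/(4*k + 5)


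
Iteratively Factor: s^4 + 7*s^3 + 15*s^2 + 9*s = (s + 1)*(s^3 + 6*s^2 + 9*s) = (s + 1)*(s + 3)*(s^2 + 3*s) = (s + 1)*(s + 3)^2*(s)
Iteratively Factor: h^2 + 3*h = (h)*(h + 3)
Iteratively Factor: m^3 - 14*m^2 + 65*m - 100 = (m - 5)*(m^2 - 9*m + 20) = (m - 5)^2*(m - 4)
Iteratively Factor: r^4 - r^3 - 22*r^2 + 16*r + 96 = (r - 3)*(r^3 + 2*r^2 - 16*r - 32) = (r - 4)*(r - 3)*(r^2 + 6*r + 8) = (r - 4)*(r - 3)*(r + 4)*(r + 2)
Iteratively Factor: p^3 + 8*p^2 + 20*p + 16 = (p + 2)*(p^2 + 6*p + 8) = (p + 2)^2*(p + 4)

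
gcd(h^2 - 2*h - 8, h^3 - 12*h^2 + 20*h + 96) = h + 2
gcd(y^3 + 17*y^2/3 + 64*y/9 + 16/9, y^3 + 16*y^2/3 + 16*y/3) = y^2 + 16*y/3 + 16/3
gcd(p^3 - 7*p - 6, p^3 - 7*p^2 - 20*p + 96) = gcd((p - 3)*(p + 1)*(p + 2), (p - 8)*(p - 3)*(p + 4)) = p - 3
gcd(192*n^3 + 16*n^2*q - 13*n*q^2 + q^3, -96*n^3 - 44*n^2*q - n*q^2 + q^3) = -24*n^2 - 5*n*q + q^2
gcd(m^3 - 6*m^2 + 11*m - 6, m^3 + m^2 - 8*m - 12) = m - 3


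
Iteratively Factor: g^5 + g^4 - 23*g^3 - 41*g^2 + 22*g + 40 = (g - 5)*(g^4 + 6*g^3 + 7*g^2 - 6*g - 8) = (g - 5)*(g + 2)*(g^3 + 4*g^2 - g - 4) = (g - 5)*(g - 1)*(g + 2)*(g^2 + 5*g + 4) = (g - 5)*(g - 1)*(g + 1)*(g + 2)*(g + 4)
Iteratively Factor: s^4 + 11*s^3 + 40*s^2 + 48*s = (s + 4)*(s^3 + 7*s^2 + 12*s) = s*(s + 4)*(s^2 + 7*s + 12) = s*(s + 4)^2*(s + 3)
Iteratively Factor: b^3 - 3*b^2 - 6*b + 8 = (b - 4)*(b^2 + b - 2) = (b - 4)*(b - 1)*(b + 2)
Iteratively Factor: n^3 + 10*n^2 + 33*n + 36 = (n + 4)*(n^2 + 6*n + 9) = (n + 3)*(n + 4)*(n + 3)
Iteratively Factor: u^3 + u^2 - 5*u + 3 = (u - 1)*(u^2 + 2*u - 3) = (u - 1)*(u + 3)*(u - 1)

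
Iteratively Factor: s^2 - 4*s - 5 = (s + 1)*(s - 5)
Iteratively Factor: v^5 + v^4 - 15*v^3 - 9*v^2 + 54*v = (v + 3)*(v^4 - 2*v^3 - 9*v^2 + 18*v) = (v - 2)*(v + 3)*(v^3 - 9*v) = (v - 2)*(v + 3)^2*(v^2 - 3*v) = v*(v - 2)*(v + 3)^2*(v - 3)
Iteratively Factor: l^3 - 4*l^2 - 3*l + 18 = (l + 2)*(l^2 - 6*l + 9) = (l - 3)*(l + 2)*(l - 3)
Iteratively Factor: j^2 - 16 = (j - 4)*(j + 4)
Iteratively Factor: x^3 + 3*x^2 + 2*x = (x + 1)*(x^2 + 2*x) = (x + 1)*(x + 2)*(x)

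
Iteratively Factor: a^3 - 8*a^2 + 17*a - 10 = (a - 1)*(a^2 - 7*a + 10) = (a - 2)*(a - 1)*(a - 5)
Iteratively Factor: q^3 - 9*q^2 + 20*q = (q - 4)*(q^2 - 5*q) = (q - 5)*(q - 4)*(q)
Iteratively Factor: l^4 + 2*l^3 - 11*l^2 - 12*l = (l + 4)*(l^3 - 2*l^2 - 3*l) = l*(l + 4)*(l^2 - 2*l - 3) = l*(l - 3)*(l + 4)*(l + 1)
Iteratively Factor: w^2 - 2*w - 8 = (w - 4)*(w + 2)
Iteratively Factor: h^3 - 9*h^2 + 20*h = (h - 4)*(h^2 - 5*h) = (h - 5)*(h - 4)*(h)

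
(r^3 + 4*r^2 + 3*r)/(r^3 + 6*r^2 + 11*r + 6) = r/(r + 2)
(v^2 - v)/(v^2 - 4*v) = (v - 1)/(v - 4)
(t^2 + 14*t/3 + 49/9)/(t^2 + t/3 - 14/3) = (t + 7/3)/(t - 2)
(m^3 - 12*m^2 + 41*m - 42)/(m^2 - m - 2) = (m^2 - 10*m + 21)/(m + 1)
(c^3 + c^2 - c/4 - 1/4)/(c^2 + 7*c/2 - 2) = (2*c^2 + 3*c + 1)/(2*(c + 4))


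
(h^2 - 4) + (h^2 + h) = 2*h^2 + h - 4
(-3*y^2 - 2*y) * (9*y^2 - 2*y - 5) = -27*y^4 - 12*y^3 + 19*y^2 + 10*y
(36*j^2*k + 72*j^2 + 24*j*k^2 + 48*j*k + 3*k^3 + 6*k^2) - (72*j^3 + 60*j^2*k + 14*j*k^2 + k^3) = -72*j^3 - 24*j^2*k + 72*j^2 + 10*j*k^2 + 48*j*k + 2*k^3 + 6*k^2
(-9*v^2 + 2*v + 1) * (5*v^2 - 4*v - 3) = -45*v^4 + 46*v^3 + 24*v^2 - 10*v - 3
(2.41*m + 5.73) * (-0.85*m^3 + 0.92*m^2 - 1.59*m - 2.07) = -2.0485*m^4 - 2.6533*m^3 + 1.4397*m^2 - 14.0994*m - 11.8611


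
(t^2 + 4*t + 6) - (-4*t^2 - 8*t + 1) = 5*t^2 + 12*t + 5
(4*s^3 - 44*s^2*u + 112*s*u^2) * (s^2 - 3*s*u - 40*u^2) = 4*s^5 - 56*s^4*u + 84*s^3*u^2 + 1424*s^2*u^3 - 4480*s*u^4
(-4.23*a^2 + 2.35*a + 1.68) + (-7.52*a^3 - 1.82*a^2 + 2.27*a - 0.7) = -7.52*a^3 - 6.05*a^2 + 4.62*a + 0.98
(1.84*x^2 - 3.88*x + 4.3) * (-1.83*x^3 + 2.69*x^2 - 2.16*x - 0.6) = -3.3672*x^5 + 12.05*x^4 - 22.2806*x^3 + 18.8438*x^2 - 6.96*x - 2.58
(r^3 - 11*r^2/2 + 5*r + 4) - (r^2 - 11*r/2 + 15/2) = r^3 - 13*r^2/2 + 21*r/2 - 7/2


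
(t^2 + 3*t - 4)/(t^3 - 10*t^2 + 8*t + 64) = (t^2 + 3*t - 4)/(t^3 - 10*t^2 + 8*t + 64)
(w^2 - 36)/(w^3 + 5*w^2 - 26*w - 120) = (w - 6)/(w^2 - w - 20)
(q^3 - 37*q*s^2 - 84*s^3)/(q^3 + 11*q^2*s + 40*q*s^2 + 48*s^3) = (q - 7*s)/(q + 4*s)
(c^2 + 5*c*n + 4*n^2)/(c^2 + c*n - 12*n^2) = (c + n)/(c - 3*n)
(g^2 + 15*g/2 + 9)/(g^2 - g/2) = (2*g^2 + 15*g + 18)/(g*(2*g - 1))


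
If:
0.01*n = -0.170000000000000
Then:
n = -17.00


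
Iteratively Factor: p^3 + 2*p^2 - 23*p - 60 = (p - 5)*(p^2 + 7*p + 12) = (p - 5)*(p + 4)*(p + 3)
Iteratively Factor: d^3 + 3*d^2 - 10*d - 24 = (d + 2)*(d^2 + d - 12) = (d - 3)*(d + 2)*(d + 4)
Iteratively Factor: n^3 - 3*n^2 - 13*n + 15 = (n - 1)*(n^2 - 2*n - 15) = (n - 5)*(n - 1)*(n + 3)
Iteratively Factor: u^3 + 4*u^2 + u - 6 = (u - 1)*(u^2 + 5*u + 6) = (u - 1)*(u + 3)*(u + 2)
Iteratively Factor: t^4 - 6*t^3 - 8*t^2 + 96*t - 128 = (t - 4)*(t^3 - 2*t^2 - 16*t + 32) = (t - 4)*(t + 4)*(t^2 - 6*t + 8) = (t - 4)^2*(t + 4)*(t - 2)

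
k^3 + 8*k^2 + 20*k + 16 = (k + 2)^2*(k + 4)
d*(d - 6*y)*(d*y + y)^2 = d^4*y^2 - 6*d^3*y^3 + 2*d^3*y^2 - 12*d^2*y^3 + d^2*y^2 - 6*d*y^3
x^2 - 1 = (x - 1)*(x + 1)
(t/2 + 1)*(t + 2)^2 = t^3/2 + 3*t^2 + 6*t + 4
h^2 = h^2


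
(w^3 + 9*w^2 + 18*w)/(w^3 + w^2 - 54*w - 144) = w/(w - 8)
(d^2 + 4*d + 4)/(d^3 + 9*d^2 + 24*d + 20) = 1/(d + 5)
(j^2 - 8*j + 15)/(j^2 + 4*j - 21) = (j - 5)/(j + 7)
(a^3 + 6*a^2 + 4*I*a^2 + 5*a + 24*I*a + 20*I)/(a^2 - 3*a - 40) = (a^2 + a*(1 + 4*I) + 4*I)/(a - 8)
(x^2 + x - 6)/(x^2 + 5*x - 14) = (x + 3)/(x + 7)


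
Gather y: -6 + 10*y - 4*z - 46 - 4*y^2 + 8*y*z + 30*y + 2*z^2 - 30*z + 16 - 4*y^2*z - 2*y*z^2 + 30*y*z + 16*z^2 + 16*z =y^2*(-4*z - 4) + y*(-2*z^2 + 38*z + 40) + 18*z^2 - 18*z - 36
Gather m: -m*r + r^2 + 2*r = -m*r + r^2 + 2*r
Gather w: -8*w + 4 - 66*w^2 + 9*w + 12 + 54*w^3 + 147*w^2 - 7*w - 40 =54*w^3 + 81*w^2 - 6*w - 24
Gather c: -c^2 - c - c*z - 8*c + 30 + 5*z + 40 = -c^2 + c*(-z - 9) + 5*z + 70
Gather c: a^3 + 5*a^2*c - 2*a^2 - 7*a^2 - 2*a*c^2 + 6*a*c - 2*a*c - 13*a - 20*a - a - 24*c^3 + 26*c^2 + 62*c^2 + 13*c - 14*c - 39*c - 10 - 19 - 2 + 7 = a^3 - 9*a^2 - 34*a - 24*c^3 + c^2*(88 - 2*a) + c*(5*a^2 + 4*a - 40) - 24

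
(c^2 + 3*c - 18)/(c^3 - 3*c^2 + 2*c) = (c^2 + 3*c - 18)/(c*(c^2 - 3*c + 2))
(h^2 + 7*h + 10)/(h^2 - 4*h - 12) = (h + 5)/(h - 6)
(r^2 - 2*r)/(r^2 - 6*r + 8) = r/(r - 4)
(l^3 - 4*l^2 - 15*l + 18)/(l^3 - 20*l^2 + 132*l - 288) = (l^2 + 2*l - 3)/(l^2 - 14*l + 48)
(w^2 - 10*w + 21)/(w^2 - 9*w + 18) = (w - 7)/(w - 6)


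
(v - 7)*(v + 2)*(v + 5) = v^3 - 39*v - 70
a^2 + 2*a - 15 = (a - 3)*(a + 5)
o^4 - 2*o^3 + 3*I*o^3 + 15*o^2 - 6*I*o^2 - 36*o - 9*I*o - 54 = (o - 3)*(o + 1)*(o - 3*I)*(o + 6*I)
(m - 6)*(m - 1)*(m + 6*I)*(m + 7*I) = m^4 - 7*m^3 + 13*I*m^3 - 36*m^2 - 91*I*m^2 + 294*m + 78*I*m - 252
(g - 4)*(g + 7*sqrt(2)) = g^2 - 4*g + 7*sqrt(2)*g - 28*sqrt(2)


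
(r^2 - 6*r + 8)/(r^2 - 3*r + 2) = (r - 4)/(r - 1)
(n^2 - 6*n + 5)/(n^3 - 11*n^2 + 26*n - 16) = (n - 5)/(n^2 - 10*n + 16)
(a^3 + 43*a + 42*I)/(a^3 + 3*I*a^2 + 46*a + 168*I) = (a + I)/(a + 4*I)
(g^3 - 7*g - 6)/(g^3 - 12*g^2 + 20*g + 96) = (g^2 - 2*g - 3)/(g^2 - 14*g + 48)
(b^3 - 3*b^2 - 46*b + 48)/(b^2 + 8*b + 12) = (b^2 - 9*b + 8)/(b + 2)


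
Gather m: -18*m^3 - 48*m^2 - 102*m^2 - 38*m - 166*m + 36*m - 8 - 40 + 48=-18*m^3 - 150*m^2 - 168*m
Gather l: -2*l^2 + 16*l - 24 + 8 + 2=-2*l^2 + 16*l - 14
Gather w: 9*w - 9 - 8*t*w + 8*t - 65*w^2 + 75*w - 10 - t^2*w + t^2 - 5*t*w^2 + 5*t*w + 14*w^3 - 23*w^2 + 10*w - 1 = t^2 + 8*t + 14*w^3 + w^2*(-5*t - 88) + w*(-t^2 - 3*t + 94) - 20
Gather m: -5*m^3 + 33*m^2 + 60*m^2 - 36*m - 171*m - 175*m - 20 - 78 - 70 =-5*m^3 + 93*m^2 - 382*m - 168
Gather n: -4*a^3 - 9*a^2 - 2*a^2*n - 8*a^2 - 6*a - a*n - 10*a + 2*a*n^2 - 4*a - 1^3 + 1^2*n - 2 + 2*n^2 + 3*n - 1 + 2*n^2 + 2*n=-4*a^3 - 17*a^2 - 20*a + n^2*(2*a + 4) + n*(-2*a^2 - a + 6) - 4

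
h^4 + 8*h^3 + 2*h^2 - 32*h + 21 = (h - 1)^2*(h + 3)*(h + 7)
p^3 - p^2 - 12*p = p*(p - 4)*(p + 3)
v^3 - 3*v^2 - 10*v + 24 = (v - 4)*(v - 2)*(v + 3)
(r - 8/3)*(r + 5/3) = r^2 - r - 40/9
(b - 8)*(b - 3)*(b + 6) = b^3 - 5*b^2 - 42*b + 144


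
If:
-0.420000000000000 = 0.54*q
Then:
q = -0.78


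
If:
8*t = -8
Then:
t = -1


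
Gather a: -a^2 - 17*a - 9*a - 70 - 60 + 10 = -a^2 - 26*a - 120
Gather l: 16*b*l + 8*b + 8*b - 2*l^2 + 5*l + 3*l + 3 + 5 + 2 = 16*b - 2*l^2 + l*(16*b + 8) + 10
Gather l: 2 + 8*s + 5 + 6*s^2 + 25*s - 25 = 6*s^2 + 33*s - 18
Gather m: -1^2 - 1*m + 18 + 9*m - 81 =8*m - 64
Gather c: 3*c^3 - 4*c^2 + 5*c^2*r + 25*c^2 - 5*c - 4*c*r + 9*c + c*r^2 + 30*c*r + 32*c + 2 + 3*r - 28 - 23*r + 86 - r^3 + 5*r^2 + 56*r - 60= 3*c^3 + c^2*(5*r + 21) + c*(r^2 + 26*r + 36) - r^3 + 5*r^2 + 36*r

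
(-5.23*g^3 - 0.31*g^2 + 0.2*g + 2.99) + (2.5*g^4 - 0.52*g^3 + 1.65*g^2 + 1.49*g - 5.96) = 2.5*g^4 - 5.75*g^3 + 1.34*g^2 + 1.69*g - 2.97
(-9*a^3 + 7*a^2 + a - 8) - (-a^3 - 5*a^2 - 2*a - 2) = -8*a^3 + 12*a^2 + 3*a - 6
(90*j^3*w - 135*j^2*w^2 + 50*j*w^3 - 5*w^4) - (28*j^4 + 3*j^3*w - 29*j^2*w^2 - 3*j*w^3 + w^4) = -28*j^4 + 87*j^3*w - 106*j^2*w^2 + 53*j*w^3 - 6*w^4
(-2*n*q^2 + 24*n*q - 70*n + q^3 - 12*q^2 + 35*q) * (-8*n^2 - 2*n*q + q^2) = 16*n^3*q^2 - 192*n^3*q + 560*n^3 - 4*n^2*q^3 + 48*n^2*q^2 - 140*n^2*q - 4*n*q^4 + 48*n*q^3 - 140*n*q^2 + q^5 - 12*q^4 + 35*q^3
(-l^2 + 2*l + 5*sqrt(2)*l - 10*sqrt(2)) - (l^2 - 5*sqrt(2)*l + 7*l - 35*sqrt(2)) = -2*l^2 - 5*l + 10*sqrt(2)*l + 25*sqrt(2)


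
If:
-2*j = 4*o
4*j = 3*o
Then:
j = 0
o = 0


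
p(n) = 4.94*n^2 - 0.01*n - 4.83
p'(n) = 9.88*n - 0.01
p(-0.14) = -4.73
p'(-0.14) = -1.39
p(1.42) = 5.12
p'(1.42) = 14.02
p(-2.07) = 16.36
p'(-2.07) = -20.46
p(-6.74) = 219.65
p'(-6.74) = -66.60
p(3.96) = 72.60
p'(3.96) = 39.11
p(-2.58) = 28.08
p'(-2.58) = -25.50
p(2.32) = 21.74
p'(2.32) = 22.91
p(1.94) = 13.74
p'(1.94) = 19.16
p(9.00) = 395.22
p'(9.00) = 88.91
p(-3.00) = 39.66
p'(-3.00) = -29.65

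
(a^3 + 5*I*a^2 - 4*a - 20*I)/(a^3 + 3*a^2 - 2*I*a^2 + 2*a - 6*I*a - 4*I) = (a^2 + a*(-2 + 5*I) - 10*I)/(a^2 + a*(1 - 2*I) - 2*I)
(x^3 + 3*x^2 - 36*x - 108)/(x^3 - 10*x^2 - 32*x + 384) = (x^2 - 3*x - 18)/(x^2 - 16*x + 64)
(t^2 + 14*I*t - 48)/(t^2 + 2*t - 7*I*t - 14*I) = (t^2 + 14*I*t - 48)/(t^2 + t*(2 - 7*I) - 14*I)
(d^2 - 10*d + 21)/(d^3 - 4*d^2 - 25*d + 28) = (d - 3)/(d^2 + 3*d - 4)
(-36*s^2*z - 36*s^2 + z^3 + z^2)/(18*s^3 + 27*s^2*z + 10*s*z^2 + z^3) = (-6*s*z - 6*s + z^2 + z)/(3*s^2 + 4*s*z + z^2)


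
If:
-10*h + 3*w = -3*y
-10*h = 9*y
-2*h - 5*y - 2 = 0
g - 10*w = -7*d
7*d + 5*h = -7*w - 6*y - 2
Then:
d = -297/112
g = 697/16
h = 9/16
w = 5/2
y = -5/8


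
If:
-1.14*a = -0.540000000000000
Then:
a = 0.47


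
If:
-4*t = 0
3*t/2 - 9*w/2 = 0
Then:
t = 0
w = 0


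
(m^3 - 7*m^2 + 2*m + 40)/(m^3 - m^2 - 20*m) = (m^2 - 2*m - 8)/(m*(m + 4))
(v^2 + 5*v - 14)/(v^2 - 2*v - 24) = (-v^2 - 5*v + 14)/(-v^2 + 2*v + 24)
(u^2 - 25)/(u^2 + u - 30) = (u + 5)/(u + 6)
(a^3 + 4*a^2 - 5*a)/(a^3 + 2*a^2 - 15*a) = (a - 1)/(a - 3)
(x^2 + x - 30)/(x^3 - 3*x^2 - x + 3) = (x^2 + x - 30)/(x^3 - 3*x^2 - x + 3)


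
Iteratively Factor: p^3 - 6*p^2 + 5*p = (p)*(p^2 - 6*p + 5) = p*(p - 1)*(p - 5)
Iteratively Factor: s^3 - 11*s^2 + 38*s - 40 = (s - 2)*(s^2 - 9*s + 20) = (s - 5)*(s - 2)*(s - 4)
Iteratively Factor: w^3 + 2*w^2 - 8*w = (w + 4)*(w^2 - 2*w) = w*(w + 4)*(w - 2)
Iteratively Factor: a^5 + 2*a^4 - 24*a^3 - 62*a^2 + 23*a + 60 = (a - 5)*(a^4 + 7*a^3 + 11*a^2 - 7*a - 12) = (a - 5)*(a - 1)*(a^3 + 8*a^2 + 19*a + 12) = (a - 5)*(a - 1)*(a + 3)*(a^2 + 5*a + 4) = (a - 5)*(a - 1)*(a + 1)*(a + 3)*(a + 4)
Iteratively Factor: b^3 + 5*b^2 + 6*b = (b + 3)*(b^2 + 2*b) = b*(b + 3)*(b + 2)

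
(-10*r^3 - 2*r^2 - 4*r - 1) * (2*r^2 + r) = -20*r^5 - 14*r^4 - 10*r^3 - 6*r^2 - r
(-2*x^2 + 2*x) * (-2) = 4*x^2 - 4*x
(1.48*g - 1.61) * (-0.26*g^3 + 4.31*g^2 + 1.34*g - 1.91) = -0.3848*g^4 + 6.7974*g^3 - 4.9559*g^2 - 4.9842*g + 3.0751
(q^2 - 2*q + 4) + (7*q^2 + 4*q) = 8*q^2 + 2*q + 4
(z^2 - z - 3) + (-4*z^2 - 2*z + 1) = -3*z^2 - 3*z - 2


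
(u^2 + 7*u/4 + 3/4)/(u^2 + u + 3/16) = 4*(u + 1)/(4*u + 1)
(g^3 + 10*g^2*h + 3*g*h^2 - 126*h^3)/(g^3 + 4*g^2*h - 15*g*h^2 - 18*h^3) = (g + 7*h)/(g + h)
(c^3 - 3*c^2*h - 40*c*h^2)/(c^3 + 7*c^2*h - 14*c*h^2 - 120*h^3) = c*(c - 8*h)/(c^2 + 2*c*h - 24*h^2)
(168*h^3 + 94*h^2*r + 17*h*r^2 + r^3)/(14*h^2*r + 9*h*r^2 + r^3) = (24*h^2 + 10*h*r + r^2)/(r*(2*h + r))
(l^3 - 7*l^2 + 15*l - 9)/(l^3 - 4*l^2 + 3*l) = (l - 3)/l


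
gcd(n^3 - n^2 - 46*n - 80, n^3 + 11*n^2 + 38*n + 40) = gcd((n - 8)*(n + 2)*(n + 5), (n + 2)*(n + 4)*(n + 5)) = n^2 + 7*n + 10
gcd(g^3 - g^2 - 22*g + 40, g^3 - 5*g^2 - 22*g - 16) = 1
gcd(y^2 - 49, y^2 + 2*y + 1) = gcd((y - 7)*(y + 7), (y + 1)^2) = 1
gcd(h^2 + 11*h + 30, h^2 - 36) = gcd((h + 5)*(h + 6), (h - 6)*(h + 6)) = h + 6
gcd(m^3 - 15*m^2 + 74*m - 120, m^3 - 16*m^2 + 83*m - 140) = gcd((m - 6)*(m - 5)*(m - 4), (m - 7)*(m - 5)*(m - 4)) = m^2 - 9*m + 20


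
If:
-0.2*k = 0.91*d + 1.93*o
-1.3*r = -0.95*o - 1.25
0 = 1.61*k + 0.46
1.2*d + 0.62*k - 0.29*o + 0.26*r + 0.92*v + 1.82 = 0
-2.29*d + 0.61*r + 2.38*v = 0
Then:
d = -0.75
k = -0.29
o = 0.38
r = 1.24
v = -1.04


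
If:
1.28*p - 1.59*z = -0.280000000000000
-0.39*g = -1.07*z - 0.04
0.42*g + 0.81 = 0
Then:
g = -1.93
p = -1.14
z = -0.74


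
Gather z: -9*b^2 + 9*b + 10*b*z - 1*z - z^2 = -9*b^2 + 9*b - z^2 + z*(10*b - 1)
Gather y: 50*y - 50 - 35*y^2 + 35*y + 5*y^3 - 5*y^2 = 5*y^3 - 40*y^2 + 85*y - 50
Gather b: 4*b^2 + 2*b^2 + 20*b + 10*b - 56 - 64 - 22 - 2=6*b^2 + 30*b - 144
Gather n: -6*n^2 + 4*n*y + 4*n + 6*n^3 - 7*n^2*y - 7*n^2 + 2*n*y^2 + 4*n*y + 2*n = 6*n^3 + n^2*(-7*y - 13) + n*(2*y^2 + 8*y + 6)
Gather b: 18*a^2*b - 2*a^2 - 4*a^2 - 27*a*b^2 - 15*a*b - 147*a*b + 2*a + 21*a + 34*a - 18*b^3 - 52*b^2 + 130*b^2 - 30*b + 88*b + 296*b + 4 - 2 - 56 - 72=-6*a^2 + 57*a - 18*b^3 + b^2*(78 - 27*a) + b*(18*a^2 - 162*a + 354) - 126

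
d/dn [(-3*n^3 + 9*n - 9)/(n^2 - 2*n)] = 3*(-n^4 + 4*n^3 - 3*n^2 + 6*n - 6)/(n^2*(n^2 - 4*n + 4))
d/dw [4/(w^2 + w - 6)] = 4*(-2*w - 1)/(w^2 + w - 6)^2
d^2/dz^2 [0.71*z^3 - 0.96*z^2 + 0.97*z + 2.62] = 4.26*z - 1.92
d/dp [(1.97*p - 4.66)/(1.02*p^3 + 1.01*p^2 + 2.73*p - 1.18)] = (-4.0188*p^3 + 12.2699*p^2 + 9.4132*p + 10.3972)/(1.0404*p^6 + 2.0604*p^5 + 6.5893*p^4 + 3.1074*p^3 + 5.0693*p^2 - 6.4428*p + 1.3924)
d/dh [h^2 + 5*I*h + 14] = 2*h + 5*I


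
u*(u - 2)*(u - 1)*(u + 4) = u^4 + u^3 - 10*u^2 + 8*u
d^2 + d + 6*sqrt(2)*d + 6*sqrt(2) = (d + 1)*(d + 6*sqrt(2))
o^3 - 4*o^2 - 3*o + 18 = (o - 3)^2*(o + 2)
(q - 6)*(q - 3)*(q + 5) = q^3 - 4*q^2 - 27*q + 90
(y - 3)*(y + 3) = y^2 - 9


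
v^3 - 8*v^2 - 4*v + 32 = (v - 8)*(v - 2)*(v + 2)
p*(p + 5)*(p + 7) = p^3 + 12*p^2 + 35*p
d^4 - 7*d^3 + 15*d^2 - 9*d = d*(d - 3)^2*(d - 1)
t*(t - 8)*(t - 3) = t^3 - 11*t^2 + 24*t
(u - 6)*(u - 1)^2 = u^3 - 8*u^2 + 13*u - 6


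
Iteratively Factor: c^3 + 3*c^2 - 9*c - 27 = (c + 3)*(c^2 - 9) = (c + 3)^2*(c - 3)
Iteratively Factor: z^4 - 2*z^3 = (z)*(z^3 - 2*z^2) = z^2*(z^2 - 2*z) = z^3*(z - 2)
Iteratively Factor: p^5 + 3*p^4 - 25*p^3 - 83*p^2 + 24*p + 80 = (p + 1)*(p^4 + 2*p^3 - 27*p^2 - 56*p + 80) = (p + 1)*(p + 4)*(p^3 - 2*p^2 - 19*p + 20) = (p + 1)*(p + 4)^2*(p^2 - 6*p + 5) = (p - 1)*(p + 1)*(p + 4)^2*(p - 5)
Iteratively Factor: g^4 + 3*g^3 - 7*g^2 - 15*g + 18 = (g - 1)*(g^3 + 4*g^2 - 3*g - 18) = (g - 1)*(g + 3)*(g^2 + g - 6) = (g - 2)*(g - 1)*(g + 3)*(g + 3)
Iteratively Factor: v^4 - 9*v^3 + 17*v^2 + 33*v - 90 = (v - 3)*(v^3 - 6*v^2 - v + 30) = (v - 5)*(v - 3)*(v^2 - v - 6) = (v - 5)*(v - 3)^2*(v + 2)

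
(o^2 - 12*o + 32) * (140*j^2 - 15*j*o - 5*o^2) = 140*j^2*o^2 - 1680*j^2*o + 4480*j^2 - 15*j*o^3 + 180*j*o^2 - 480*j*o - 5*o^4 + 60*o^3 - 160*o^2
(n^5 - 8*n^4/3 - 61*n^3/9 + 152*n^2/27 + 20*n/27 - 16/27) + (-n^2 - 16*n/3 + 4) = n^5 - 8*n^4/3 - 61*n^3/9 + 125*n^2/27 - 124*n/27 + 92/27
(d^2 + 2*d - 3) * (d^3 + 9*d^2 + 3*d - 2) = d^5 + 11*d^4 + 18*d^3 - 23*d^2 - 13*d + 6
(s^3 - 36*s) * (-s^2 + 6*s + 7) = -s^5 + 6*s^4 + 43*s^3 - 216*s^2 - 252*s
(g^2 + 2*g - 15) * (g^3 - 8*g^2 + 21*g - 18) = g^5 - 6*g^4 - 10*g^3 + 144*g^2 - 351*g + 270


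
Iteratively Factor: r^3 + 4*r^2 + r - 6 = (r + 3)*(r^2 + r - 2) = (r - 1)*(r + 3)*(r + 2)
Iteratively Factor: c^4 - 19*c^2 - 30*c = (c + 3)*(c^3 - 3*c^2 - 10*c) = (c - 5)*(c + 3)*(c^2 + 2*c) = (c - 5)*(c + 2)*(c + 3)*(c)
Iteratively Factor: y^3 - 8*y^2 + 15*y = (y - 3)*(y^2 - 5*y) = y*(y - 3)*(y - 5)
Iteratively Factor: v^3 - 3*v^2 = (v - 3)*(v^2) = v*(v - 3)*(v)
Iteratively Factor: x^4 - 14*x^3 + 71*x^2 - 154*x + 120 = (x - 4)*(x^3 - 10*x^2 + 31*x - 30) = (x - 4)*(x - 3)*(x^2 - 7*x + 10) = (x - 4)*(x - 3)*(x - 2)*(x - 5)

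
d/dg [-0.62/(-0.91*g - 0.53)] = -0.5642/(0.91*g + 0.53)^2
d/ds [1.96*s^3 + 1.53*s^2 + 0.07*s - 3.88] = 5.88*s^2 + 3.06*s + 0.07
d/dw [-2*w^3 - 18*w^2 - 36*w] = -6*w^2 - 36*w - 36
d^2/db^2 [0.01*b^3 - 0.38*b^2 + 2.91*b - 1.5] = 0.06*b - 0.76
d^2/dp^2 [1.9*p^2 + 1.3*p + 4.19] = 3.80000000000000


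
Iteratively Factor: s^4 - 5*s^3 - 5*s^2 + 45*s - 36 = (s - 1)*(s^3 - 4*s^2 - 9*s + 36) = (s - 4)*(s - 1)*(s^2 - 9) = (s - 4)*(s - 3)*(s - 1)*(s + 3)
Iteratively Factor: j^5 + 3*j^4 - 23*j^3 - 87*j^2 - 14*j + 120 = (j - 1)*(j^4 + 4*j^3 - 19*j^2 - 106*j - 120) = (j - 1)*(j + 4)*(j^3 - 19*j - 30) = (j - 1)*(j + 2)*(j + 4)*(j^2 - 2*j - 15) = (j - 1)*(j + 2)*(j + 3)*(j + 4)*(j - 5)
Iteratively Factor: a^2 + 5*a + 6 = (a + 3)*(a + 2)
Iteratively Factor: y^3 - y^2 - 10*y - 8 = (y + 1)*(y^2 - 2*y - 8) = (y - 4)*(y + 1)*(y + 2)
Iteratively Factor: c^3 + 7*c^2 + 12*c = (c + 4)*(c^2 + 3*c) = (c + 3)*(c + 4)*(c)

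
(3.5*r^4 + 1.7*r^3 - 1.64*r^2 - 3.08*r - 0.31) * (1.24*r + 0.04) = 4.34*r^5 + 2.248*r^4 - 1.9656*r^3 - 3.8848*r^2 - 0.5076*r - 0.0124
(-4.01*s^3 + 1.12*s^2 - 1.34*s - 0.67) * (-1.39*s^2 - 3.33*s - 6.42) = 5.5739*s^5 + 11.7965*s^4 + 23.8772*s^3 - 1.7969*s^2 + 10.8339*s + 4.3014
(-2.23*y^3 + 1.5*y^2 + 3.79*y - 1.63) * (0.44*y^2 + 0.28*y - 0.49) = -0.9812*y^5 + 0.0356*y^4 + 3.1803*y^3 - 0.391*y^2 - 2.3135*y + 0.7987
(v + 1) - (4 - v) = 2*v - 3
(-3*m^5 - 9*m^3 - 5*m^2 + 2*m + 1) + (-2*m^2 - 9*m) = -3*m^5 - 9*m^3 - 7*m^2 - 7*m + 1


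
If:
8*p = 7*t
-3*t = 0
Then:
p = 0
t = 0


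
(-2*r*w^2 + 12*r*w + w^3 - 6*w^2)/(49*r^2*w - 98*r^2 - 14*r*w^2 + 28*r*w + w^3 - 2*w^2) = w*(-2*r*w + 12*r + w^2 - 6*w)/(49*r^2*w - 98*r^2 - 14*r*w^2 + 28*r*w + w^3 - 2*w^2)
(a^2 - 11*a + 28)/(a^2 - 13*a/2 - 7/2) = 2*(a - 4)/(2*a + 1)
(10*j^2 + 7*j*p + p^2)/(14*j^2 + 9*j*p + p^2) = (5*j + p)/(7*j + p)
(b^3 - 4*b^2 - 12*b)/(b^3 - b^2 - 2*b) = (-b^2 + 4*b + 12)/(-b^2 + b + 2)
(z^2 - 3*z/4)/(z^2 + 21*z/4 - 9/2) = z/(z + 6)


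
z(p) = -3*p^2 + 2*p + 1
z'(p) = 2 - 6*p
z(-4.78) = -77.11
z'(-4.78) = 30.68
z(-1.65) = -10.47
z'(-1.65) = 11.90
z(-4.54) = -69.91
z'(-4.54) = 29.24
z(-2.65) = -25.37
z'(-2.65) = 17.90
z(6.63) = -117.61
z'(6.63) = -37.78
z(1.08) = -0.34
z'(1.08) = -4.48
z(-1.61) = -10.00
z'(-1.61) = 11.66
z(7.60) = -157.08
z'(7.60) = -43.60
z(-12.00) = -455.00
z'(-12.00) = 74.00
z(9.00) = -224.00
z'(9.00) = -52.00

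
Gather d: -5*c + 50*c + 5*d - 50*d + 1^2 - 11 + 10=45*c - 45*d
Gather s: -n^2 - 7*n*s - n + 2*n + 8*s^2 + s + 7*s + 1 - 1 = -n^2 + n + 8*s^2 + s*(8 - 7*n)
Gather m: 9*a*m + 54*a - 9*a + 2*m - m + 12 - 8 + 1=45*a + m*(9*a + 1) + 5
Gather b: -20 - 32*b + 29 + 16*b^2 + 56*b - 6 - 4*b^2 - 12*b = 12*b^2 + 12*b + 3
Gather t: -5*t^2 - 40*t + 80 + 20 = -5*t^2 - 40*t + 100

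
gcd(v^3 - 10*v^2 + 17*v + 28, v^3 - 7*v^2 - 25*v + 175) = v - 7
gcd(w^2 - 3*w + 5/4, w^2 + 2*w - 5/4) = w - 1/2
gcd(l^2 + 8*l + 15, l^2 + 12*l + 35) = l + 5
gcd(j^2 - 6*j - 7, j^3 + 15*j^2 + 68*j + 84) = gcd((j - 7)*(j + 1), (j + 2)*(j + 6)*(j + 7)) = 1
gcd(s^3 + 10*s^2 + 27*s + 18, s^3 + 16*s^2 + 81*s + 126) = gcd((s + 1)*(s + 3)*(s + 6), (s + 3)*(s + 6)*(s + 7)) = s^2 + 9*s + 18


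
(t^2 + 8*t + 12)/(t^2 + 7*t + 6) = (t + 2)/(t + 1)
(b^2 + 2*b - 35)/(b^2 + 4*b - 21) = (b - 5)/(b - 3)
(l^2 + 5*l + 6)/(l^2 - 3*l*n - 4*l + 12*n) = (l^2 + 5*l + 6)/(l^2 - 3*l*n - 4*l + 12*n)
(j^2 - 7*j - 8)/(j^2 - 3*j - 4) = (j - 8)/(j - 4)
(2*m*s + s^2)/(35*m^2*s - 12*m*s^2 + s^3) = (2*m + s)/(35*m^2 - 12*m*s + s^2)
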